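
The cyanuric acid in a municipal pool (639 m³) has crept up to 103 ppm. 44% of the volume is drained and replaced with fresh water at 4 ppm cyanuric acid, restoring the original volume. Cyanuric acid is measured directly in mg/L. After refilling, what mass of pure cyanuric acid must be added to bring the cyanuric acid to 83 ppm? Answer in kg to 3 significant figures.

15.1 kg

Volume: 639 m³ = 639,000 L.
After draining 44% and refilling: 103 × 0.56 + 4 × 0.44 = 59.44 ppm.
Deficit to target: 83 − 59.44 = 23.56 mg/L.
Mass: 23.56 mg/L × 639,000 L = 15,050 g cyanuric acid.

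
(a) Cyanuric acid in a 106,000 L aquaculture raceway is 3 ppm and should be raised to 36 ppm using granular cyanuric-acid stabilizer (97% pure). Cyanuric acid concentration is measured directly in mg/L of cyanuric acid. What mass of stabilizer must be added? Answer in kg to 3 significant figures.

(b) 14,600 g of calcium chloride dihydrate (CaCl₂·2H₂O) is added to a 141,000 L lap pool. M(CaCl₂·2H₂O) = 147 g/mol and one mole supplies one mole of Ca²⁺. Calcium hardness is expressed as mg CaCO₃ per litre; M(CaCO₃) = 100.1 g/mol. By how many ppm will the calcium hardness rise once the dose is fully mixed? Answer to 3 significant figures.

(a) 3.61 kg; (b) 70.5 ppm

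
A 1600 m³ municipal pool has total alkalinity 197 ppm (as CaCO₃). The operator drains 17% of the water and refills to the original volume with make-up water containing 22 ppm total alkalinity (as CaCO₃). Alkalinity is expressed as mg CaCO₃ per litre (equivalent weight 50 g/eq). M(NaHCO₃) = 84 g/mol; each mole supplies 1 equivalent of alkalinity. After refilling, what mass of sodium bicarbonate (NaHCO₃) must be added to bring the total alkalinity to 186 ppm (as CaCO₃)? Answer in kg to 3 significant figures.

Volume: 1600 m³ = 1,600,000 L.
After draining 17% and refilling: 197 × 0.83 + 22 × 0.17 = 167.25 ppm.
Deficit to target: 186 − 167.25 = 18.75 mg/L.
As CaCO₃: 18.75 mg/L × 1,600,000 L = 30,000 g; ÷ 50 g/eq ÷ 1 = 600 mol NaHCO₃.
Mass: 600 × 84 = 50,400 g.

50.4 kg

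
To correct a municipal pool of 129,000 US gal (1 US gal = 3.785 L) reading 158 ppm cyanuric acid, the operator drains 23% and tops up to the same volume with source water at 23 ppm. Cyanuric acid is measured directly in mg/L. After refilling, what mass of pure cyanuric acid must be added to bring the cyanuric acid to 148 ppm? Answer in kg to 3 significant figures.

10.3 kg

Volume: 129,000 US gal × 3.785 L/gal = 488,265 L.
After draining 23% and refilling: 158 × 0.77 + 23 × 0.23 = 126.95 ppm.
Deficit to target: 148 − 126.95 = 21.05 mg/L.
Mass: 21.05 mg/L × 488,265 L = 10,280 g cyanuric acid.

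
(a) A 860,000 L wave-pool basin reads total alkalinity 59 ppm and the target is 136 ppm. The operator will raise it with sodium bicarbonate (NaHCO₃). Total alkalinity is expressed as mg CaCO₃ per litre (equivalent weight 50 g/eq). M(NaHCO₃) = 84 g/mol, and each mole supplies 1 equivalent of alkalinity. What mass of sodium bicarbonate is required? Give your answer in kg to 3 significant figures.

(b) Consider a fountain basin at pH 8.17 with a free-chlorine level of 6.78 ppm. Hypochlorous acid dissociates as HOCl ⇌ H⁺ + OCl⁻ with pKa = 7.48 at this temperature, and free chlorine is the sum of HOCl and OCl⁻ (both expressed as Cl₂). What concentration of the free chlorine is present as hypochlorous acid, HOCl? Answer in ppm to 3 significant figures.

(a) 111 kg; (b) 1.15 ppm

(a) Alkalinity to add: (136 − 59) = 77 mg/L as CaCO₃ × 860,000 L = 66,220 g as CaCO₃.
(a) Equivalents: 66,220 g ÷ 50 g/eq = 1324 eq.
(a) NaHCO₃ supplies 1 eq per mole → 1324 mol.
(a) Mass: 1324 mol × 84 g/mol = 111,200 g.

(b) [OCl⁻]/[HOCl] = 10^(pH − pKa) = 10^(8.17 − 7.48) = 10^0.69 = 4.898.
(b) Fraction as HOCl = 1 / (1 + 4.898) = 0.1696.
(b) HOCl = 0.1696 × 6.78 ppm = 1.15 ppm.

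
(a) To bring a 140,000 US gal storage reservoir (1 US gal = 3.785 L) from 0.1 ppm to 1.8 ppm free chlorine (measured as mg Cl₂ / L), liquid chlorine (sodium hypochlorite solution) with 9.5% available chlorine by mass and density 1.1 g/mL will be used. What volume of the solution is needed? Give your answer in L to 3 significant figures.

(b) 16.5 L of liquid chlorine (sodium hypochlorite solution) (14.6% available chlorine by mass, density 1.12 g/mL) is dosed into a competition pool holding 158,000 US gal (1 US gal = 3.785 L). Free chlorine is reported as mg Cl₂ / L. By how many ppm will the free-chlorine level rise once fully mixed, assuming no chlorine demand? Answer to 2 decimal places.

(a) 8.62 L; (b) 4.51 ppm

(a) Volume: 140,000 US gal × 3.785 L/gal = 529,900 L.
(a) Chlorine deficit: 1.8 − 0.1 = 1.7 ppm = 1.7 mg/L as Cl₂.
(a) Cl₂ equivalent needed: 1.7 mg/L × 529,900 L = 900,800 mg = 900.8 g.
(a) Product at 9.5% available chlorine: 900.8 / 0.095 = 9482 g.
(a) Volume at density 1.1 g/mL: 9482 g ÷ 1.1 g/mL = 8620 mL.

(b) Volume: 158,000 US gal × 3.785 L/gal = 598,030 L.
(b) Mass of solution: 16.5 L × 1000 mL/L × 1.12 g/mL = 18,480 g.
(b) Available chlorine delivered: 18,480 g × 0.146 = 2698 g as Cl₂.
(b) Concentration rise: 2698 g / 598,030 L = 4.512 mg/L = 4.51 ppm.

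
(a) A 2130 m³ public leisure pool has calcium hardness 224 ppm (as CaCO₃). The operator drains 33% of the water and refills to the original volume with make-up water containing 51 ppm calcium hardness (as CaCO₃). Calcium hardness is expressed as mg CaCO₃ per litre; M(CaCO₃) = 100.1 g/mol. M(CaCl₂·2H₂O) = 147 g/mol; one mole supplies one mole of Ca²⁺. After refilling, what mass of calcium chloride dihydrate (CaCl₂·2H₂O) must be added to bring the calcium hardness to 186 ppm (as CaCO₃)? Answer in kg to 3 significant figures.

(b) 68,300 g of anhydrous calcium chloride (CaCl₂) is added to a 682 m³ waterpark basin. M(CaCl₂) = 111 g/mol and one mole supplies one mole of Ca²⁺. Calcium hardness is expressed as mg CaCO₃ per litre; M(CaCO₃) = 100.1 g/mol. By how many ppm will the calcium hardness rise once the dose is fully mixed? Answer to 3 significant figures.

(a) 59.7 kg; (b) 90.3 ppm

(a) Volume: 2130 m³ = 2,130,000 L.
(a) After draining 33% and refilling: 224 × 0.67 + 51 × 0.33 = 166.91 ppm.
(a) Deficit to target: 186 − 166.91 = 19.09 mg/L.
(a) As CaCO₃: 19.09 mg/L × 2,130,000 L = 40,660 g; ÷ 100.1 = 406.2 mol Ca²⁺.
(a) Mass: 406.2 × 147 = 59,710 g.

(b) Volume: 682 m³ = 682,000 L.
(b) Moles of Ca²⁺: 68,300 g ÷ 111 g/mol = 615.3 mol.
(b) As CaCO₃: 615.3 mol × 100.1 g/mol = 61,590 g.
(b) Rise: 61,590 g / 682,000 L × 1000 = 90.31 mg/L.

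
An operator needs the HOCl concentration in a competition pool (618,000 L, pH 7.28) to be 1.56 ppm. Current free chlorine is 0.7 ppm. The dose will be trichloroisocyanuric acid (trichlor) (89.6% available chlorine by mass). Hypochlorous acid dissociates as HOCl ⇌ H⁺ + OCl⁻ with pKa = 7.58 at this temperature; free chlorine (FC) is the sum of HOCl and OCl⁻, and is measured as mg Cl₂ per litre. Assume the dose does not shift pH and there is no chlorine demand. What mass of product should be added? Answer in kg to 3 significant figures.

1.13 kg

[OCl⁻]/[HOCl] = 10^(pH − pKa) = 10^(7.28 − 7.58) = 0.5012; fraction as HOCl = 1/(1 + 0.5012) = 0.6661.
Free chlorine required for 1.56 ppm HOCl: 1.56 / 0.6661 = 2.342 ppm.
FC to add: 2.342 − 0.7 = 1.642 mg/L as Cl₂.
Cl₂ equivalent: 1.642 mg/L × 618,000 L = 1015 g.
Product at 89.6% available Cl: 1015 / 0.896 = 1132 g.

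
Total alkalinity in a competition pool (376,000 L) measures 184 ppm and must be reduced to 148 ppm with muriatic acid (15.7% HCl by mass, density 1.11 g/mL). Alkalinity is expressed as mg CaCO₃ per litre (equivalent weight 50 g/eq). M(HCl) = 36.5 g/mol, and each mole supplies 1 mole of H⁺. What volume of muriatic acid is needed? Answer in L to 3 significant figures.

56.7 L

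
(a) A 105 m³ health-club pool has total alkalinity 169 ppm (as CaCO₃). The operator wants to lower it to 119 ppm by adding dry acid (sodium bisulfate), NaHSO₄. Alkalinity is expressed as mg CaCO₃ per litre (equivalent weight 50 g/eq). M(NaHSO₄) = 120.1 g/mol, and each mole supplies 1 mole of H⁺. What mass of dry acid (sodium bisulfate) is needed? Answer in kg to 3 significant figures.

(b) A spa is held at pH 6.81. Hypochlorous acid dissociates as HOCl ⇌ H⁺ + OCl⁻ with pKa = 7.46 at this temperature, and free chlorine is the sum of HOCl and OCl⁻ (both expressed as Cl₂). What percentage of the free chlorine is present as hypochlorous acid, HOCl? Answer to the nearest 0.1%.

(a) 12.6 kg; (b) 81.7%

(a) Volume: 105 m³ = 105,000 L.
(a) Alkalinity to neutralize: (169 − 119) = 50 mg/L as CaCO₃ × 105,000 L = 5250 g as CaCO₃.
(a) Equivalents of H⁺ required: 5250 ÷ 50 g/eq = 105 eq = 105 mol NaHSO₄.
(a) Mass of NaHSO₄: 105 × 120.1 = 12,610 g.

(b) [OCl⁻]/[HOCl] = 10^(pH − pKa) = 10^(6.81 − 7.46) = 10^-0.65 = 0.2239.
(b) Fraction as HOCl = 1 / (1 + 0.2239) = 0.8171.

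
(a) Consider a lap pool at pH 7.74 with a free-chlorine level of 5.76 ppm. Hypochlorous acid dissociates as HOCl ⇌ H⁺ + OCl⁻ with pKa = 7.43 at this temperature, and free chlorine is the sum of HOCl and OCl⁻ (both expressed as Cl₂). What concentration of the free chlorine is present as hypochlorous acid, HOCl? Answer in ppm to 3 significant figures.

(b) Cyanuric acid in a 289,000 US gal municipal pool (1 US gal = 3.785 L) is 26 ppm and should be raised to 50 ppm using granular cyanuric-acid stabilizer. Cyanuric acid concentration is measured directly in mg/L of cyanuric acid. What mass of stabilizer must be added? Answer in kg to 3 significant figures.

(a) 1.89 ppm; (b) 26.3 kg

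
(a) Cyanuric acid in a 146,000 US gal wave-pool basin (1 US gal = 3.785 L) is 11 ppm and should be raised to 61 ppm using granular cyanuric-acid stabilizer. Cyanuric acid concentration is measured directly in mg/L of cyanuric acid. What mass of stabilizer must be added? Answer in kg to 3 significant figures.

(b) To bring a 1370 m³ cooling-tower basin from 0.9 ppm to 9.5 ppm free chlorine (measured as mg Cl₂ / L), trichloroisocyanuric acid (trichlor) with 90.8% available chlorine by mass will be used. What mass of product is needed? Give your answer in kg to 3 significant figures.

(a) 27.6 kg; (b) 13.0 kg

(a) Volume: 146,000 US gal × 3.785 L/gal = 552,610 L.
(a) CYA to add: (61 − 11) = 50 mg/L × 552,610 L = 27,630 g cyanuric acid.

(b) Volume: 1370 m³ = 1,370,000 L.
(b) Chlorine deficit: 9.5 − 0.9 = 8.6 ppm = 8.6 mg/L as Cl₂.
(b) Cl₂ equivalent needed: 8.6 mg/L × 1,370,000 L = 11,780,000 mg = 11,780 g.
(b) Product at 90.8% available chlorine: 11,780 / 0.908 = 12,980 g.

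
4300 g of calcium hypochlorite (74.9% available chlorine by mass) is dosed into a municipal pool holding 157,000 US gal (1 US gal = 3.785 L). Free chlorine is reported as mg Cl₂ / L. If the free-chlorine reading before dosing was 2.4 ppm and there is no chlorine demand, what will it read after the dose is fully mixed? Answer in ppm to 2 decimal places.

7.82 ppm

Volume: 157,000 US gal × 3.785 L/gal = 594,245 L.
Available chlorine delivered: 4300 g × 0.749 = 3221 g as Cl₂.
Concentration rise: 3221 g / 594,245 L = 5.42 mg/L = 5.42 ppm.
Final FC: 2.4 + 5.42 = 7.82 ppm.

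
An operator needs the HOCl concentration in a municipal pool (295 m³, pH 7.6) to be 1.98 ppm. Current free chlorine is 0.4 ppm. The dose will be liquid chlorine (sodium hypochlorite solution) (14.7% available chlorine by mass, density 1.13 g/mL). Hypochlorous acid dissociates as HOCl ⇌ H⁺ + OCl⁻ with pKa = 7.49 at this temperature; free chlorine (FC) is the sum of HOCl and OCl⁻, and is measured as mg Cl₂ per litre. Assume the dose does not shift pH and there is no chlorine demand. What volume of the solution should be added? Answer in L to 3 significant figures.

7.34 L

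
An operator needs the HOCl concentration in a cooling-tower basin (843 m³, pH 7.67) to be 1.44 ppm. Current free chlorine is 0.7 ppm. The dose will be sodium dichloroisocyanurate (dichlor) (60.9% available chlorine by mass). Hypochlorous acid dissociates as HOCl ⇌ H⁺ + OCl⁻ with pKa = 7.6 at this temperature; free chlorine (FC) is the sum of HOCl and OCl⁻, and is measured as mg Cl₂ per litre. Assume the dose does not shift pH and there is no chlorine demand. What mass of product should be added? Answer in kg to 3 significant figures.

Volume: 843 m³ = 843,000 L.
[OCl⁻]/[HOCl] = 10^(pH − pKa) = 10^(7.67 − 7.6) = 1.175; fraction as HOCl = 1/(1 + 1.175) = 0.4598.
Free chlorine required for 1.44 ppm HOCl: 1.44 / 0.4598 = 3.132 ppm.
FC to add: 3.132 − 0.7 = 2.432 mg/L as Cl₂.
Cl₂ equivalent: 2.432 mg/L × 843,000 L = 2050 g.
Product at 60.9% available Cl: 2050 / 0.609 = 3366 g.

3.37 kg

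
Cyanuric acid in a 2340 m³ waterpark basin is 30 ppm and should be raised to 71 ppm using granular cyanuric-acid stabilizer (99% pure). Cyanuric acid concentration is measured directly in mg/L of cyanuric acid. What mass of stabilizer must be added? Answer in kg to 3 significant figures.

Volume: 2340 m³ = 2,340,000 L.
CYA to add: (71 − 30) = 41 mg/L × 2,340,000 L = 95,940 g cyanuric acid.
At 99% purity: 95,940 / 0.99 = 96,910 g product.

96.9 kg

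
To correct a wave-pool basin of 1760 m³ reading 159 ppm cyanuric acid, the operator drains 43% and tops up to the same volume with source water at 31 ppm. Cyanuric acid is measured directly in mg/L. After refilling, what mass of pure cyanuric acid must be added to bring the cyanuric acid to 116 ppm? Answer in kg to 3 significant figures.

Volume: 1760 m³ = 1,760,000 L.
After draining 43% and refilling: 159 × 0.57 + 31 × 0.43 = 103.96 ppm.
Deficit to target: 116 − 103.96 = 12.04 mg/L.
Mass: 12.04 mg/L × 1,760,000 L = 21,190 g cyanuric acid.

21.2 kg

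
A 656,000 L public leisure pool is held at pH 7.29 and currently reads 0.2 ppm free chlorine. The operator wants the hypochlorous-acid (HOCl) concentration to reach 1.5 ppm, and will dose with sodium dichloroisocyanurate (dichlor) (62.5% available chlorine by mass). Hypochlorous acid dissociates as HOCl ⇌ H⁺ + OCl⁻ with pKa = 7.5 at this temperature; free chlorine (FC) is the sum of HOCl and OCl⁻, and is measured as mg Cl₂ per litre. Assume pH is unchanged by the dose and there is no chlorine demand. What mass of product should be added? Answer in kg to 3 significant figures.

2.34 kg

[OCl⁻]/[HOCl] = 10^(pH − pKa) = 10^(7.29 − 7.5) = 0.6166; fraction as HOCl = 1/(1 + 0.6166) = 0.6186.
Free chlorine required for 1.5 ppm HOCl: 1.5 / 0.6186 = 2.425 ppm.
FC to add: 2.425 − 0.2 = 2.225 mg/L as Cl₂.
Cl₂ equivalent: 2.225 mg/L × 656,000 L = 1460 g.
Product at 62.5% available Cl: 1460 / 0.625 = 2335 g.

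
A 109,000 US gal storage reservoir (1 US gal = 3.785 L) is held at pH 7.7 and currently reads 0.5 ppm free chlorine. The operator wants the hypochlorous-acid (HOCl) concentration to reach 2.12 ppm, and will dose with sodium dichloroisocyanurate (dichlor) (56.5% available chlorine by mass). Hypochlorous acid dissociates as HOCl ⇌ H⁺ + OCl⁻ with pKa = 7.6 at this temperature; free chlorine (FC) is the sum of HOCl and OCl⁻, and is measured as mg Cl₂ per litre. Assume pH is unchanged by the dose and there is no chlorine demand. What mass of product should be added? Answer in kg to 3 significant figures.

3.13 kg

Volume: 109,000 US gal × 3.785 L/gal = 412,565 L.
[OCl⁻]/[HOCl] = 10^(pH − pKa) = 10^(7.7 − 7.6) = 1.259; fraction as HOCl = 1/(1 + 1.259) = 0.4427.
Free chlorine required for 2.12 ppm HOCl: 2.12 / 0.4427 = 4.789 ppm.
FC to add: 4.789 − 0.5 = 4.289 mg/L as Cl₂.
Cl₂ equivalent: 4.289 mg/L × 412,565 L = 1769 g.
Product at 56.5% available Cl: 1769 / 0.565 = 3132 g.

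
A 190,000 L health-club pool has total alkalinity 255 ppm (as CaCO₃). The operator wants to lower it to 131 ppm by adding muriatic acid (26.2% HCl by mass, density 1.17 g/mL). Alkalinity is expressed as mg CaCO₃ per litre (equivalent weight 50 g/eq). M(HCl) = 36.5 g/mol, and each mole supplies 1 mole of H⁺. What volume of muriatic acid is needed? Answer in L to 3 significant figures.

56.1 L

Alkalinity to neutralize: (255 − 131) = 124 mg/L as CaCO₃ × 190,000 L = 23,560 g as CaCO₃.
Equivalents of H⁺ required: 23,560 ÷ 50 g/eq = 471.2 eq = 471.2 mol HCl.
Mass of HCl: 471.2 × 36.5 = 17,200 g.
Mass of 26.2% solution: 17,200 / 0.262 = 65,640 g.
Volume: 65,640 g ÷ 1.17 g/mL = 56,110 mL.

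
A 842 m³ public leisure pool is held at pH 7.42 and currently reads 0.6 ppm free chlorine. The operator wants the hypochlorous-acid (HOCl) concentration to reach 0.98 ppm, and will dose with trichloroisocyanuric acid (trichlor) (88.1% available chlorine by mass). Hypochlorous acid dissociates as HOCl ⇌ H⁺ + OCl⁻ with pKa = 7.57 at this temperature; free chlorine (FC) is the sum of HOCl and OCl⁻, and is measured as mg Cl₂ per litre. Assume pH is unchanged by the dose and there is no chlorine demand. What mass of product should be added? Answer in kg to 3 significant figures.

Volume: 842 m³ = 842,000 L.
[OCl⁻]/[HOCl] = 10^(pH − pKa) = 10^(7.42 − 7.57) = 0.7079; fraction as HOCl = 1/(1 + 0.7079) = 0.5855.
Free chlorine required for 0.98 ppm HOCl: 0.98 / 0.5855 = 1.674 ppm.
FC to add: 1.674 − 0.6 = 1.074 mg/L as Cl₂.
Cl₂ equivalent: 1.074 mg/L × 842,000 L = 904.1 g.
Product at 88.1% available Cl: 904.1 / 0.881 = 1026 g.

1.03 kg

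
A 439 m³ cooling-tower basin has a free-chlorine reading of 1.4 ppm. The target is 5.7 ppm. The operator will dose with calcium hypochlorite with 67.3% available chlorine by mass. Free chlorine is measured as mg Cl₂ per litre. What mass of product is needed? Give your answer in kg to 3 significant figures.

Volume: 439 m³ = 439,000 L.
Chlorine deficit: 5.7 − 1.4 = 4.3 ppm = 4.3 mg/L as Cl₂.
Cl₂ equivalent needed: 4.3 mg/L × 439,000 L = 1,888,000 mg = 1888 g.
Product at 67.3% available chlorine: 1888 / 0.673 = 2805 g.

2.80 kg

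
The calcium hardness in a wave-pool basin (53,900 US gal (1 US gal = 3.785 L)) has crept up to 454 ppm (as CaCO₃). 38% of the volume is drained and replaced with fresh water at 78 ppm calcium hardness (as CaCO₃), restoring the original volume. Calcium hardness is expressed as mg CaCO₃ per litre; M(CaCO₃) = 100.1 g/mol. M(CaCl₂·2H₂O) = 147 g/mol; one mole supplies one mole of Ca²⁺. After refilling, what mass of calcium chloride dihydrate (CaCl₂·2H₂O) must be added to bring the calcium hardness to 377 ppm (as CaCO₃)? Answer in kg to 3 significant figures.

19.7 kg

Volume: 53,900 US gal × 3.785 L/gal = 204,012 L.
After draining 38% and refilling: 454 × 0.62 + 78 × 0.38 = 311.12 ppm.
Deficit to target: 377 − 311.12 = 65.88 mg/L.
As CaCO₃: 65.88 mg/L × 204,012 L = 13,440 g; ÷ 100.1 = 134.3 mol Ca²⁺.
Mass: 134.3 × 147 = 19,740 g.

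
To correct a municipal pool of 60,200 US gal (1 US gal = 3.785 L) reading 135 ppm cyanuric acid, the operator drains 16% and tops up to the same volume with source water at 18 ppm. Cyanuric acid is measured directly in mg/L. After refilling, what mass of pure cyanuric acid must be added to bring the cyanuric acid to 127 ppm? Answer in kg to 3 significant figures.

Volume: 60,200 US gal × 3.785 L/gal = 227,857 L.
After draining 16% and refilling: 135 × 0.84 + 18 × 0.16 = 116.28 ppm.
Deficit to target: 127 − 116.28 = 10.72 mg/L.
Mass: 10.72 mg/L × 227,857 L = 2443 g cyanuric acid.

2.44 kg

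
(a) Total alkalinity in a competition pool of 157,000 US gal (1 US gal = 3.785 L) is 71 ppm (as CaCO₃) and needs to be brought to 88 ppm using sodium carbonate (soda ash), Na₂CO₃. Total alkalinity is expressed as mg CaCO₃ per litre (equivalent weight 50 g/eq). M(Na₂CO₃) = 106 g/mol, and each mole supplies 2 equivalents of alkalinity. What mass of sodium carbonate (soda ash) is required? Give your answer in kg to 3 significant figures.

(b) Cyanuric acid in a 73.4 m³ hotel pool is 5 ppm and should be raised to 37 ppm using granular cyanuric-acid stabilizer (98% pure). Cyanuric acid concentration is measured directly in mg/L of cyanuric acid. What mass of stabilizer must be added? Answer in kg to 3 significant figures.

(a) 10.7 kg; (b) 2.40 kg

(a) Volume: 157,000 US gal × 3.785 L/gal = 594,245 L.
(a) Alkalinity to add: (88 − 71) = 17 mg/L as CaCO₃ × 594,245 L = 10,100 g as CaCO₃.
(a) Equivalents: 10,100 g ÷ 50 g/eq = 202 eq.
(a) Each mole of Na₂CO₃ supplies 2 eq, so 202 / 2 = 101 mol.
(a) Mass: 101 mol × 106 g/mol = 10,710 g.

(b) Volume: 73.4 m³ = 73,400 L.
(b) CYA to add: (37 − 5) = 32 mg/L × 73,400 L = 2349 g cyanuric acid.
(b) At 98% purity: 2349 / 0.98 = 2397 g product.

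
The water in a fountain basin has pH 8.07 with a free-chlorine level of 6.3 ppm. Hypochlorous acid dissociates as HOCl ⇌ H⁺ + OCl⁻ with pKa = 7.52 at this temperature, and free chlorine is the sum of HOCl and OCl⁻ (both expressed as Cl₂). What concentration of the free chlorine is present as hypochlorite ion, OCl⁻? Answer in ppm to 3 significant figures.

[OCl⁻]/[HOCl] = 10^(pH − pKa) = 10^(8.07 − 7.52) = 10^0.55 = 3.548.
Fraction as HOCl = 1 / (1 + 3.548) = 0.2199.
OCl⁻ = (1 − 0.2199) × 6.3 ppm = 4.915 ppm.

4.91 ppm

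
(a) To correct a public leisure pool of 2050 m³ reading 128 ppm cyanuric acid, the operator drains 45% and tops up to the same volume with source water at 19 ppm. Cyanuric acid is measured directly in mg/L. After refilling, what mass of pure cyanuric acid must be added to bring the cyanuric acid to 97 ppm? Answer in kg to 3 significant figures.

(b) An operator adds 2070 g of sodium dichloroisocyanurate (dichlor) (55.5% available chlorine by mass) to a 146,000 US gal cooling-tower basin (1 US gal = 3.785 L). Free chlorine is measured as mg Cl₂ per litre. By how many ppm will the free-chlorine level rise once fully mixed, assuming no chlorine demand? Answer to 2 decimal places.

(a) 37.0 kg; (b) 2.08 ppm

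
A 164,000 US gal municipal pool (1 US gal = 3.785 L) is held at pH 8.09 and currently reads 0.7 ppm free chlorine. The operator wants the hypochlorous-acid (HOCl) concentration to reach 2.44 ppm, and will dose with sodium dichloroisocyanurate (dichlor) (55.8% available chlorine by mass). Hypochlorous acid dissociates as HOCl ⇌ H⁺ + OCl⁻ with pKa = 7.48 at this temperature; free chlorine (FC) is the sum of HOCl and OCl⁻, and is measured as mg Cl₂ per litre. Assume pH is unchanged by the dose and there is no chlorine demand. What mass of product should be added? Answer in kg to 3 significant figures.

13.0 kg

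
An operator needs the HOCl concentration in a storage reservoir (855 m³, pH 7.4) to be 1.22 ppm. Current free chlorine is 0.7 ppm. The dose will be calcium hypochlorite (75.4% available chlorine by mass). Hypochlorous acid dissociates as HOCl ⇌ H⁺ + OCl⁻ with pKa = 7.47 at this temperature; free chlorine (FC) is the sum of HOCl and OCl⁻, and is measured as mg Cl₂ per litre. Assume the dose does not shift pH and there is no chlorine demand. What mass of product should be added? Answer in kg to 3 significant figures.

1.77 kg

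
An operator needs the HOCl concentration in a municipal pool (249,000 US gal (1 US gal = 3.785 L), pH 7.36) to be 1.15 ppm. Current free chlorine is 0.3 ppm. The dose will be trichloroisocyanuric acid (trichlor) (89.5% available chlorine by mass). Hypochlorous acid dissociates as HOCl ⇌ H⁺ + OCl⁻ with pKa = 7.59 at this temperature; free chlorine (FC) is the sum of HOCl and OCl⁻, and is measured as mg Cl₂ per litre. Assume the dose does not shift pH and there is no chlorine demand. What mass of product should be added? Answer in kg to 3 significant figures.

1.61 kg

Volume: 249,000 US gal × 3.785 L/gal = 942,465 L.
[OCl⁻]/[HOCl] = 10^(pH − pKa) = 10^(7.36 − 7.59) = 0.5888; fraction as HOCl = 1/(1 + 0.5888) = 0.6294.
Free chlorine required for 1.15 ppm HOCl: 1.15 / 0.6294 = 1.827 ppm.
FC to add: 1.827 − 0.3 = 1.527 mg/L as Cl₂.
Cl₂ equivalent: 1.527 mg/L × 942,465 L = 1439 g.
Product at 89.5% available Cl: 1439 / 0.895 = 1608 g.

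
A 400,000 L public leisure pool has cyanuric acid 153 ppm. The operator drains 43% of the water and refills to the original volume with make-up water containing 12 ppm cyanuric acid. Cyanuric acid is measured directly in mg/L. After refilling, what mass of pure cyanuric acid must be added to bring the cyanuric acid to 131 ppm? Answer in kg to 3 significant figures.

15.5 kg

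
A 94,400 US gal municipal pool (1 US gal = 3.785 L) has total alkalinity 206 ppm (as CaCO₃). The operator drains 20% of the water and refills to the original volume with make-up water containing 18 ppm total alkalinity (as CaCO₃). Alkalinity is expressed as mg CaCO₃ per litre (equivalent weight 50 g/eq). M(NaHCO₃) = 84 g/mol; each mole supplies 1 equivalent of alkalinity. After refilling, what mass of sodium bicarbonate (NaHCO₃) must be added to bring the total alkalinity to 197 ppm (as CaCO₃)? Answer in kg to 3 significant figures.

Volume: 94,400 US gal × 3.785 L/gal = 357,304 L.
After draining 20% and refilling: 206 × 0.80 + 18 × 0.20 = 168.4 ppm.
Deficit to target: 197 − 168.4 = 28.6 mg/L.
As CaCO₃: 28.6 mg/L × 357,304 L = 10,220 g; ÷ 50 g/eq ÷ 1 = 204.4 mol NaHCO₃.
Mass: 204.4 × 84 = 17,170 g.

17.2 kg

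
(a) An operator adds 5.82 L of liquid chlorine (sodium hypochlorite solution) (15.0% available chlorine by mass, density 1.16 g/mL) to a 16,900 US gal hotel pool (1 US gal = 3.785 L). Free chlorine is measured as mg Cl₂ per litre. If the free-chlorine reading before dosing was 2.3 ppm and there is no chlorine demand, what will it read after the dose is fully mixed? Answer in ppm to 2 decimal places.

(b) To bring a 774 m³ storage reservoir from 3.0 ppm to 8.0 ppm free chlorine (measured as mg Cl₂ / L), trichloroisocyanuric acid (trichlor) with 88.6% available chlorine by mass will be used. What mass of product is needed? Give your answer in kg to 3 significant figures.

(a) Volume: 16,900 US gal × 3.785 L/gal = 63,966 L.
(a) Mass of solution: 5.82 L × 1000 mL/L × 1.16 g/mL = 6751 g.
(a) Available chlorine delivered: 6751 g × 0.15 = 1013 g as Cl₂.
(a) Concentration rise: 1013 g / 63,966 L = 15.83 mg/L = 15.83 ppm.
(a) Final FC: 2.3 + 15.83 = 18.13 ppm.

(b) Volume: 774 m³ = 774,000 L.
(b) Chlorine deficit: 8.0 − 3.0 = 5 ppm = 5 mg/L as Cl₂.
(b) Cl₂ equivalent needed: 5 mg/L × 774,000 L = 3,870,000 mg = 3870 g.
(b) Product at 88.6% available chlorine: 3870 / 0.886 = 4368 g.

(a) 18.13 ppm; (b) 4.37 kg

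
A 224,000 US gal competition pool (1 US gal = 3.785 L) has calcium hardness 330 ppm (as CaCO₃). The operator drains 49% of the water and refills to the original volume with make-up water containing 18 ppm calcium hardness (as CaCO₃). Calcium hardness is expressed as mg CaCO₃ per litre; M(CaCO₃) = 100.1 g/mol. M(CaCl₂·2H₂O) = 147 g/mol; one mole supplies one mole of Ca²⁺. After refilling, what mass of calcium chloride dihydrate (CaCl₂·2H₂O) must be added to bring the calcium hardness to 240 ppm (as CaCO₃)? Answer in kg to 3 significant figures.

78.3 kg

Volume: 224,000 US gal × 3.785 L/gal = 847,840 L.
After draining 49% and refilling: 330 × 0.51 + 18 × 0.49 = 177.12 ppm.
Deficit to target: 240 − 177.12 = 62.88 mg/L.
As CaCO₃: 62.88 mg/L × 847,840 L = 53,310 g; ÷ 100.1 = 532.6 mol Ca²⁺.
Mass: 532.6 × 147 = 78,290 g.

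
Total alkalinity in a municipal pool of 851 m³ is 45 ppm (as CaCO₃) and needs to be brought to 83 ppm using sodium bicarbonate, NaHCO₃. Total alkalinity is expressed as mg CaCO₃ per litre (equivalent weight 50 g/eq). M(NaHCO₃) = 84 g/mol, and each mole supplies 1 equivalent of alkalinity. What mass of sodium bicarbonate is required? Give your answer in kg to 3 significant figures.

54.3 kg

Volume: 851 m³ = 851,000 L.
Alkalinity to add: (83 − 45) = 38 mg/L as CaCO₃ × 851,000 L = 32,340 g as CaCO₃.
Equivalents: 32,340 g ÷ 50 g/eq = 646.8 eq.
NaHCO₃ supplies 1 eq per mole → 646.8 mol.
Mass: 646.8 mol × 84 g/mol = 54,330 g.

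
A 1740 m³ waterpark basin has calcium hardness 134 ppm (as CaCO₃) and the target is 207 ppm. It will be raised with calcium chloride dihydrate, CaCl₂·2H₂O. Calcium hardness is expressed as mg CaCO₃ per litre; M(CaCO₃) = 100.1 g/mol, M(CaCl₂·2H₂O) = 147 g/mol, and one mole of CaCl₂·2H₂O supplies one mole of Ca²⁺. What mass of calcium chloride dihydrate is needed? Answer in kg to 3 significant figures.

187 kg

Volume: 1740 m³ = 1,740,000 L.
Hardness to add: (207 − 134) = 73 mg/L as CaCO₃ × 1,740,000 L = 127,000 g as CaCO₃.
Moles of Ca²⁺ (1 mol Ca²⁺ ≡ 1 mol CaCO₃): 127,000 / 100.1 g/mol = 1269 mol.
Mass of CaCl₂·2H₂O: 1269 × 147 = 186,500 g.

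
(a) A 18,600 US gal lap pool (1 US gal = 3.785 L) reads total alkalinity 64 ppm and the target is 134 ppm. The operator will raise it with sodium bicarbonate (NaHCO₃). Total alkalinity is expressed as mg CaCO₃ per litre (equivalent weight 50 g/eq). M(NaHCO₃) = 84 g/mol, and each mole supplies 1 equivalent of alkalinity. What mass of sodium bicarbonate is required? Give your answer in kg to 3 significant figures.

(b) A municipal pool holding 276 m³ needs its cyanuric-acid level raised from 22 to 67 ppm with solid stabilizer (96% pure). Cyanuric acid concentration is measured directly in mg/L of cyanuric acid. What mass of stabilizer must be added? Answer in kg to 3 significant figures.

(a) Volume: 18,600 US gal × 3.785 L/gal = 70,401 L.
(a) Alkalinity to add: (134 − 64) = 70 mg/L as CaCO₃ × 70,401 L = 4928 g as CaCO₃.
(a) Equivalents: 4928 g ÷ 50 g/eq = 98.56 eq.
(a) NaHCO₃ supplies 1 eq per mole → 98.56 mol.
(a) Mass: 98.56 mol × 84 g/mol = 8279 g.

(b) Volume: 276 m³ = 276,000 L.
(b) CYA to add: (67 − 22) = 45 mg/L × 276,000 L = 12,420 g cyanuric acid.
(b) At 96% purity: 12,420 / 0.96 = 12,940 g product.

(a) 8.28 kg; (b) 12.9 kg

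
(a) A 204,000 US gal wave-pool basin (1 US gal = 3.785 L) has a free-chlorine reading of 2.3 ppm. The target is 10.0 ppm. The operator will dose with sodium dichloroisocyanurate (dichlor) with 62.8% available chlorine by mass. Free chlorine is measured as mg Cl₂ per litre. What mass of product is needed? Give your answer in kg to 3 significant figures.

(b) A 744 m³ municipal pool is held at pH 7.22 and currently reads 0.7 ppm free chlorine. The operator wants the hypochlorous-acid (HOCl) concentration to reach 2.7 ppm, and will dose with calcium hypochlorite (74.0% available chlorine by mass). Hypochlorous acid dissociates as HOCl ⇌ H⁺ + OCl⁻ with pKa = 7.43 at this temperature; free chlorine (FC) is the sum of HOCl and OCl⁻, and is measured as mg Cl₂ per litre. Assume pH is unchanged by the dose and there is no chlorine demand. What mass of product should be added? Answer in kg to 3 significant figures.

(a) Volume: 204,000 US gal × 3.785 L/gal = 772,140 L.
(a) Chlorine deficit: 10.0 − 2.3 = 7.7 ppm = 7.7 mg/L as Cl₂.
(a) Cl₂ equivalent needed: 7.7 mg/L × 772,140 L = 5,945,000 mg = 5945 g.
(a) Product at 62.8% available chlorine: 5945 / 0.628 = 9467 g.

(b) Volume: 744 m³ = 744,000 L.
(b) [OCl⁻]/[HOCl] = 10^(pH − pKa) = 10^(7.22 − 7.43) = 0.6166; fraction as HOCl = 1/(1 + 0.6166) = 0.6186.
(b) Free chlorine required for 2.7 ppm HOCl: 2.7 / 0.6186 = 4.365 ppm.
(b) FC to add: 4.365 − 0.7 = 3.665 mg/L as Cl₂.
(b) Cl₂ equivalent: 3.665 mg/L × 744,000 L = 2727 g.
(b) Product at 74.0% available Cl: 2727 / 0.74 = 3685 g.

(a) 9.47 kg; (b) 3.68 kg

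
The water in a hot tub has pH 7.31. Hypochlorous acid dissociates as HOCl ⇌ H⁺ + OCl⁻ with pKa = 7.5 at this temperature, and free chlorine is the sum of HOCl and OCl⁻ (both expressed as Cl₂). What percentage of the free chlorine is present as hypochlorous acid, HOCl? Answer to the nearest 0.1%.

60.8%

[OCl⁻]/[HOCl] = 10^(pH − pKa) = 10^(7.31 − 7.5) = 10^-0.19 = 0.6457.
Fraction as HOCl = 1 / (1 + 0.6457) = 0.6077.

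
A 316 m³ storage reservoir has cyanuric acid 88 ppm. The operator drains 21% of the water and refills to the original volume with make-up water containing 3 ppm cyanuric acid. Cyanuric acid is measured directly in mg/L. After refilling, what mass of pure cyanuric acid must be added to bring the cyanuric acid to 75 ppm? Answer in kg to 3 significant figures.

Volume: 316 m³ = 316,000 L.
After draining 21% and refilling: 88 × 0.79 + 3 × 0.21 = 70.15 ppm.
Deficit to target: 75 − 70.15 = 4.85 mg/L.
Mass: 4.85 mg/L × 316,000 L = 1533 g cyanuric acid.

1.53 kg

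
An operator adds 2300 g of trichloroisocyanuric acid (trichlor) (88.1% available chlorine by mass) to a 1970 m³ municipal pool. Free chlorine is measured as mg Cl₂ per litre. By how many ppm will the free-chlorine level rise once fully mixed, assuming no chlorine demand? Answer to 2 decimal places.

1.03 ppm

Volume: 1970 m³ = 1,970,000 L.
Available chlorine delivered: 2300 g × 0.881 = 2026 g as Cl₂.
Concentration rise: 2026 g / 1,970,000 L = 1.029 mg/L = 1.03 ppm.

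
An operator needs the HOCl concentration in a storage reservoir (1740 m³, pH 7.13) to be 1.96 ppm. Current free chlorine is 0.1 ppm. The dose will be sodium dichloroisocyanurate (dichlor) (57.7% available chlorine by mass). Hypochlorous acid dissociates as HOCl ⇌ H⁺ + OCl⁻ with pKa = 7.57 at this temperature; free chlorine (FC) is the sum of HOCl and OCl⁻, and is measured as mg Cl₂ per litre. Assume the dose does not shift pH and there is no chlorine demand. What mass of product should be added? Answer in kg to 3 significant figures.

7.76 kg

Volume: 1740 m³ = 1,740,000 L.
[OCl⁻]/[HOCl] = 10^(pH − pKa) = 10^(7.13 − 7.57) = 0.3631; fraction as HOCl = 1/(1 + 0.3631) = 0.7336.
Free chlorine required for 1.96 ppm HOCl: 1.96 / 0.7336 = 2.672 ppm.
FC to add: 2.672 − 0.1 = 2.572 mg/L as Cl₂.
Cl₂ equivalent: 2.572 mg/L × 1,740,000 L = 4475 g.
Product at 57.7% available Cl: 4475 / 0.577 = 7755 g.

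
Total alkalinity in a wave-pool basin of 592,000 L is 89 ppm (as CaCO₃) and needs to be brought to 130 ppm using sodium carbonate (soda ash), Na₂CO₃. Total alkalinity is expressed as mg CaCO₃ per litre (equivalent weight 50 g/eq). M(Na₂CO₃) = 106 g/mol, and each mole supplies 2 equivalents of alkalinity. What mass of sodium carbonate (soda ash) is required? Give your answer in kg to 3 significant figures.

25.7 kg

Alkalinity to add: (130 − 89) = 41 mg/L as CaCO₃ × 592,000 L = 24,270 g as CaCO₃.
Equivalents: 24,270 g ÷ 50 g/eq = 485.4 eq.
Each mole of Na₂CO₃ supplies 2 eq, so 485.4 / 2 = 242.7 mol.
Mass: 242.7 mol × 106 g/mol = 25,730 g.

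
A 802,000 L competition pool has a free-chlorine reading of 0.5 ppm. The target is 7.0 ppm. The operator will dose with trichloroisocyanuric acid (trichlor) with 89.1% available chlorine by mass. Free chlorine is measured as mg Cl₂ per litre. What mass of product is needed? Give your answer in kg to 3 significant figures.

5.85 kg

Chlorine deficit: 7.0 − 0.5 = 6.5 ppm = 6.5 mg/L as Cl₂.
Cl₂ equivalent needed: 6.5 mg/L × 802,000 L = 5,213,000 mg = 5213 g.
Product at 89.1% available chlorine: 5213 / 0.891 = 5851 g.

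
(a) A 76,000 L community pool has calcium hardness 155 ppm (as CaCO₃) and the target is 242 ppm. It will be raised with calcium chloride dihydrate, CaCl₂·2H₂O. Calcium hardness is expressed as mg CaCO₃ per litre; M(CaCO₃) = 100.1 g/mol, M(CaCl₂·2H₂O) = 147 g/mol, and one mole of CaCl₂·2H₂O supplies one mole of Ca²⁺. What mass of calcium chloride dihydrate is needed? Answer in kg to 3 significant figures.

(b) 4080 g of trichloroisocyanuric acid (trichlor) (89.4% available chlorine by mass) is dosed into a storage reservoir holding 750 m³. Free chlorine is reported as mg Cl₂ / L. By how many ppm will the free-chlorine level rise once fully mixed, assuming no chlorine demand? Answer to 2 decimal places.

(a) 9.71 kg; (b) 4.86 ppm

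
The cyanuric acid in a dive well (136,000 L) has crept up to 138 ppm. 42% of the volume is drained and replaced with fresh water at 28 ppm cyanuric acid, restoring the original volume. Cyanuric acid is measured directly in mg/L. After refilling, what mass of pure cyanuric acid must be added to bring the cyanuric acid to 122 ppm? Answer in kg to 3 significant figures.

4.11 kg

After draining 42% and refilling: 138 × 0.58 + 28 × 0.42 = 91.8 ppm.
Deficit to target: 122 − 91.8 = 30.2 mg/L.
Mass: 30.2 mg/L × 136,000 L = 4107 g cyanuric acid.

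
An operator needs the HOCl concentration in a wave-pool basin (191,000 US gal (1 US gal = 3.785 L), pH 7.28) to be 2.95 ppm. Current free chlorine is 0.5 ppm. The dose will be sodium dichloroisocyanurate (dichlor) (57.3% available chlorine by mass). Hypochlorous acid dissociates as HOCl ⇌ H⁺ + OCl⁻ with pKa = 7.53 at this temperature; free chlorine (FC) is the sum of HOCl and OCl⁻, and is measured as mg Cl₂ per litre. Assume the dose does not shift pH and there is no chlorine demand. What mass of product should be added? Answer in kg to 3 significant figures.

5.18 kg

Volume: 191,000 US gal × 3.785 L/gal = 722,935 L.
[OCl⁻]/[HOCl] = 10^(pH − pKa) = 10^(7.28 − 7.53) = 0.5623; fraction as HOCl = 1/(1 + 0.5623) = 0.6401.
Free chlorine required for 2.95 ppm HOCl: 2.95 / 0.6401 = 4.609 ppm.
FC to add: 4.609 − 0.5 = 4.109 mg/L as Cl₂.
Cl₂ equivalent: 4.109 mg/L × 722,935 L = 2970 g.
Product at 57.3% available Cl: 2970 / 0.573 = 5184 g.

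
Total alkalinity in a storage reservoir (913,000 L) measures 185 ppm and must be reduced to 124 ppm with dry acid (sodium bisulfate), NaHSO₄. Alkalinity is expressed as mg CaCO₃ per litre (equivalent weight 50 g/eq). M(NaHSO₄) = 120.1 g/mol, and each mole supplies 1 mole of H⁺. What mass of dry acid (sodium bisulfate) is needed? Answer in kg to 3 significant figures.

134 kg

Alkalinity to neutralize: (185 − 124) = 61 mg/L as CaCO₃ × 913,000 L = 55,690 g as CaCO₃.
Equivalents of H⁺ required: 55,690 ÷ 50 g/eq = 1114 eq = 1114 mol NaHSO₄.
Mass of NaHSO₄: 1114 × 120.1 = 133,800 g.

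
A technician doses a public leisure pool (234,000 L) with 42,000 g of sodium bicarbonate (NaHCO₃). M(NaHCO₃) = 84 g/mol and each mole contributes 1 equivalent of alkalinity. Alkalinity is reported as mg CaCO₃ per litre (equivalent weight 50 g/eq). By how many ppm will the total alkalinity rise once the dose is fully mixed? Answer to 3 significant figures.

Moles of NaHCO₃: 42,000 g ÷ 84 g/mol = 500 mol → 500 eq of alkalinity.
As CaCO₃: 500 eq × 50 g/eq = 25,000 g.
Rise: 25,000 g / 234,000 L × 1000 = 106.8 mg/L.

107 ppm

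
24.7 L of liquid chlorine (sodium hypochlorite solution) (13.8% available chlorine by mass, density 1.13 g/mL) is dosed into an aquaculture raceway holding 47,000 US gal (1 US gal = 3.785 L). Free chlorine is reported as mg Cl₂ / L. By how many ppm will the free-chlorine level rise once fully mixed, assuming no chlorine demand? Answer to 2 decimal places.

21.65 ppm

Volume: 47,000 US gal × 3.785 L/gal = 177,895 L.
Mass of solution: 24.7 L × 1000 mL/L × 1.13 g/mL = 27,910 g.
Available chlorine delivered: 27,910 g × 0.138 = 3852 g as Cl₂.
Concentration rise: 3852 g / 177,895 L = 21.65 mg/L = 21.65 ppm.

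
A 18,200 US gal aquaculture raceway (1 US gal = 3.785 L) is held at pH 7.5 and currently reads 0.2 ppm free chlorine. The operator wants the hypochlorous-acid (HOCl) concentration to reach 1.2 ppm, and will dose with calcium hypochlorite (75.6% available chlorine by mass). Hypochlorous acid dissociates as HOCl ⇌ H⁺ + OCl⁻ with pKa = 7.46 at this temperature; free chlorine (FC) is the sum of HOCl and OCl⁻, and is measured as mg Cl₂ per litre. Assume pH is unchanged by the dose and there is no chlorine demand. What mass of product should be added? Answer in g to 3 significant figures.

Volume: 18,200 US gal × 3.785 L/gal = 68,887 L.
[OCl⁻]/[HOCl] = 10^(pH − pKa) = 10^(7.5 − 7.46) = 1.096; fraction as HOCl = 1/(1 + 1.096) = 0.477.
Free chlorine required for 1.2 ppm HOCl: 1.2 / 0.477 = 2.516 ppm.
FC to add: 2.516 − 0.2 = 2.316 mg/L as Cl₂.
Cl₂ equivalent: 2.316 mg/L × 68,887 L = 159.5 g.
Product at 75.6% available Cl: 159.5 / 0.756 = 211 g.

211 g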